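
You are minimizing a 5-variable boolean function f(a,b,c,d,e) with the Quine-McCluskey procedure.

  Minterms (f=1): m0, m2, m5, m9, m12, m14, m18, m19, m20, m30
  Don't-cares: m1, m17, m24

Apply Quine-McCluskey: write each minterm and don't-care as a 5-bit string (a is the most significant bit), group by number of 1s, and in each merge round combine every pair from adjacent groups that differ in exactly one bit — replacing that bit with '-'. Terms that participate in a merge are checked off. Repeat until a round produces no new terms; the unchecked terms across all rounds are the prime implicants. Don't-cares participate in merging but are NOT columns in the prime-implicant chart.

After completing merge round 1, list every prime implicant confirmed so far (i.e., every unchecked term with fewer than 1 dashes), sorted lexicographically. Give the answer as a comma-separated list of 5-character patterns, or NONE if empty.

10100, 11000

Round 0: 00000✓ 00001✓ 00010✓ 00101✓ 01001✓ 01100✓ 01110✓ 10001✓ 10010✓ 10011✓ 10100 11000 11110✓
Round 1: -0001 -0010 -1110 0-001 00-01 000-0 0000- 011-0 100-1 1001-
PIs = {-0001, -0010, -1110, 0-001, 00-01, 000-0, 0000-, 011-0, 100-1, 1001-, 10100, 11000}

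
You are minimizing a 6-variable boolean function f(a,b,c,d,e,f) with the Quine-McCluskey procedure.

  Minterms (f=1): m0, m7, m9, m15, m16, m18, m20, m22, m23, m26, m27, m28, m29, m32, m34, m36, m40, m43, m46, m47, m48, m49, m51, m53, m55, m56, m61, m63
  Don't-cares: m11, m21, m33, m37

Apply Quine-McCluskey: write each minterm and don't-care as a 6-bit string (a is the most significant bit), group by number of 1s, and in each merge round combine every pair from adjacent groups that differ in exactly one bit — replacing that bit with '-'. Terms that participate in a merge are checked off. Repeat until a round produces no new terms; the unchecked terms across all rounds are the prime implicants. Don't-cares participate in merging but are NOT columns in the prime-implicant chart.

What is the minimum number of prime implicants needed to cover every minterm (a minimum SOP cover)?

13

[col 0] 000000*, 000111*, 001001*, 001011*, 001111*, 010000*, 010010*, 010100*, 010101*, 010110*, 010111*, 011010*, 011011*, 011100*, 011101*, 100000*, 100001*, 100010*, 100100*, 100101*, 101000*, 101011*, 101110*, 101111*, 110000*, 110001*, 110011*, 110101*, 110111*, 111000*, 111101*, 111111*
[col 1] -00000*, -01011*, -01111*, -10000*, -10101*, -10111*, -11101*, 0-0000*, 0-0111, 0-1011, 00-111, 001-11*, 0010-1, 01-010, 01-100*, 01-101*, 010-00*, 010-10*, 0100-0*, 0101-0*, 0101-1*, 01010-*, 01011-*, 01101-, 01110-*, 1-0000*, 1-0001*, 1-0101*, 1-1000*, 1-1111, 10-000*, 100-00*, 100-01*, 1000-0, 10000-*, 10010-*, 101-11*, 10111-, 11-000*, 11-101*, 11-111*, 110-01*, 110-11*, 1100-1*, 11000-*, 1101-1*, 1111-1*
[col 2] --0000, -01-11, -1-101, -101-1, 01-10-, 010--0, 0101--, 1--000, 1-0-01, 1-000-, 100-0-, 11-1-1, 110--1
Prime implicants: --0000, -01-11, -1-101, -101-1, 0-0111, 0-1011, 00-111, 0010-1, 01-010, 01-10-, 010--0, 0101--, 01101-, 1--000, 1-0-01, 1-000-, 1-1111, 100-0-, 1000-0, 10111-, 11-1-1, 110--1
PI chart (minterm → PIs covering it):
  0 | --0000  (sole → essential)
  7 | 0-0111,00-111
  9 | 0010-1  (sole → essential)
  15 | -01-11,00-111
  16 | --0000,010--0
  18 | 01-010,010--0
  20 | 01-10-,010--0,0101--
  22 | 010--0,0101--
  23 | -101-1,0-0111,0101--
  26 | 01-010,01101-
  27 | 0-1011,01101-
  28 | 01-10-  (sole → essential)
  29 | -1-101,01-10-
  32 | --0000,1--000,1-000-,100-0-,1000-0
  34 | 1000-0  (sole → essential)
  36 | 100-0-  (sole → essential)
  40 | 1--000  (sole → essential)
  43 | -01-11  (sole → essential)
  46 | 10111-  (sole → essential)
  47 | -01-11,1-1111,10111-
  48 | --0000,1--000,1-000-
  49 | 1-0-01,1-000-,110--1
  51 | 110--1  (sole → essential)
  53 | -1-101,-101-1,1-0-01,11-1-1,110--1
  55 | -101-1,11-1-1,110--1
  56 | 1--000  (sole → essential)
  61 | -1-101,11-1-1
  63 | 1-1111,11-1-1
Essential prime implicants: --0000, -01-11, 0010-1, 01-10-, 1--000, 100-0-, 1000-0, 10111-, 110--1
Petrick residual → 0-0111, 010--0, 01101-, 11-1-1
Minimum SOP uses 13 PIs: c'd'e'f' + b'cef + a'c'def + a'b'cd'f + a'bde' + a'bc'f' + a'bcd'e + ad'e'f' + ab'c'e' + ab'c'd'f' + ab'cde + abdf + abc'f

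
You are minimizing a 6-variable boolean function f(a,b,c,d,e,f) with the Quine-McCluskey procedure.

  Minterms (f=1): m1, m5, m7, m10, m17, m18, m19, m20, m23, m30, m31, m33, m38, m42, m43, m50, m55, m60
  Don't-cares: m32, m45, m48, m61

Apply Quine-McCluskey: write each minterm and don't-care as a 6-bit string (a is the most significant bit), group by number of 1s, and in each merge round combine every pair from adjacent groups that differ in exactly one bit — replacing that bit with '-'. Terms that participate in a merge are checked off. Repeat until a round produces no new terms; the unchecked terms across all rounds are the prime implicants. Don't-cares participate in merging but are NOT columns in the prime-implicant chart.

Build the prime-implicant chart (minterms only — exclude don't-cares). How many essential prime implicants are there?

[col 0] 000001*, 000101*, 000111*, 001010*, 010001*, 010010*, 010011*, 010100, 010111*, 011110*, 011111*, 100000*, 100001*, 100110, 101010*, 101011*, 101101*, 110000*, 110010*, 110111*, 111100*, 111101*
[col 1] -00001, -01010, -10010, -10111, 0-0001, 0-0111, 000-01, 0001-1, 01-111, 010-11, 0100-1, 01001-, 01111-, 1-0000, 1-1101, 10000-, 10101-, 1100-0, 11110-
Prime implicants: -00001, -01010, -10010, -10111, 0-0001, 0-0111, 000-01, 0001-1, 01-111, 010-11, 0100-1, 01001-, 010100, 01111-, 1-0000, 1-1101, 10000-, 100110, 10101-, 1100-0, 11110-
PI chart (minterm → PIs covering it):
  1 | -00001,0-0001,000-01
  5 | 000-01,0001-1
  7 | 0-0111,0001-1
  10 | -01010  (sole → essential)
  17 | 0-0001,0100-1
  18 | -10010,01001-
  19 | 010-11,0100-1,01001-
  20 | 010100  (sole → essential)
  23 | -10111,0-0111,01-111,010-11
  30 | 01111-  (sole → essential)
  31 | 01-111,01111-
  33 | -00001,10000-
  38 | 100110  (sole → essential)
  42 | -01010,10101-
  43 | 10101-  (sole → essential)
  50 | -10010,1100-0
  55 | -10111  (sole → essential)
  60 | 11110-  (sole → essential)
Essential prime implicants: -01010, -10111, 010100, 01111-, 100110, 10101-, 11110-

7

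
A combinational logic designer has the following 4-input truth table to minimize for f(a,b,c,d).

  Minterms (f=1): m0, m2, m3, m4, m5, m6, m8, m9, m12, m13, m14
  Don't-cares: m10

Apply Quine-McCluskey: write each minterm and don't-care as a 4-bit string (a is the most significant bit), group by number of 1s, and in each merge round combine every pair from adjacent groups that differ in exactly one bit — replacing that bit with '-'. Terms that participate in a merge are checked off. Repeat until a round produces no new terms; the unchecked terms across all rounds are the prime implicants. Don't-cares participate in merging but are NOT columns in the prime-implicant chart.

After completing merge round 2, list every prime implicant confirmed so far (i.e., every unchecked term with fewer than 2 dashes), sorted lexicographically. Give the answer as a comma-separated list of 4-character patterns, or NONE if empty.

size-2^0 implicants → 0000(✓)  0010(✓)  0011(✓)  0100(✓)  0101(✓)  0110(✓)  1000(✓)  1001(✓)  1010(✓)  1100(✓)  1101(✓)  1110(✓)
size-2^1 implicants → -000(✓)  -010(✓)  -100(✓)  -101(✓)  -110(✓)  0-00(✓)  0-10(✓)  00-0(✓)  001-  01-0(✓)  010-(✓)  1-00(✓)  1-01(✓)  1-10(✓)  10-0(✓)  100-(✓)  11-0(✓)  110-(✓)
size-2^2 implicants → --00(✓)  --10(✓)  -0-0(✓)  -1-0(✓)  -10-  0--0(✓)  1--0(✓)  1-0-
size-2^3 implicants → ---0
Unchecked terms (primes): ---0, -10-, 001-, 1-0-

001-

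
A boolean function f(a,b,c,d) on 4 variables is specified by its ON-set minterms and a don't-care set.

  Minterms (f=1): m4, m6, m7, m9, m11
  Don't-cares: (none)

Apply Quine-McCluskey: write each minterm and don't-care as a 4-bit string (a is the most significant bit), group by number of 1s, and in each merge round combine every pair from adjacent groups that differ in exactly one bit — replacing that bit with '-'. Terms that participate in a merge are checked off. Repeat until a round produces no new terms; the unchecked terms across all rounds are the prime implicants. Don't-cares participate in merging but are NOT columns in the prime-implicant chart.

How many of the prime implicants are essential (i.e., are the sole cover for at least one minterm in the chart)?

Round 0: 0100✓ 0110✓ 0111✓ 1001✓ 1011✓
Round 1: 01-0 011- 10-1
PIs = {01-0, 011-, 10-1}
Coverage chart:
  m4: 01-0 ←essential
  m6: 01-0,011-
  m7: 011- ←essential
  m9: 10-1 ←essential
  m11: 10-1 ←essential
Essential: 01-0, 011-, 10-1

3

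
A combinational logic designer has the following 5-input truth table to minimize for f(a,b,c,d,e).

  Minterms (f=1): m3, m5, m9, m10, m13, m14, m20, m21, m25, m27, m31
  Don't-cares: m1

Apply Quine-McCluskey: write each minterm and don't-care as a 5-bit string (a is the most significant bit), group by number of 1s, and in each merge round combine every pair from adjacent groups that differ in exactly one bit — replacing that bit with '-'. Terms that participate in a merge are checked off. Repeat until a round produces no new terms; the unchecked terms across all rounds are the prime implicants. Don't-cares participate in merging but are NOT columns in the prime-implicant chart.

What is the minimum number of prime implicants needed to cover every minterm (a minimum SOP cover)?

6

size-2^0 implicants → 00001(✓)  00011(✓)  00101(✓)  01001(✓)  01010(✓)  01101(✓)  01110(✓)  10100(✓)  10101(✓)  11001(✓)  11011(✓)  11111(✓)
size-2^1 implicants → -0101  -1001  0-001(✓)  0-101(✓)  00-01(✓)  000-1  01-01(✓)  01-10  1010-  11-11  110-1
size-2^2 implicants → 0--01
Unchecked terms (primes): -0101, -1001, 0--01, 000-1, 01-10, 1010-, 11-11, 110-1
Minterm coverage:
  m3 ⊆ 000-1 [E]
  m5 ⊆ -0101,0--01
  m9 ⊆ -1001,0--01
  m10 ⊆ 01-10 [E]
  m13 ⊆ 0--01 [E]
  m14 ⊆ 01-10 [E]
  m20 ⊆ 1010- [E]
  m21 ⊆ -0101,1010-
  m25 ⊆ -1001,110-1
  m27 ⊆ 11-11,110-1
  m31 ⊆ 11-11 [E]
E = {0--01, 000-1, 01-10, 1010-, 11-11}
Petrick residual → -1001
Cover = bc'd'e + a'd'e + a'b'c'e + a'bde' + ab'cd' + abde  |cover|=6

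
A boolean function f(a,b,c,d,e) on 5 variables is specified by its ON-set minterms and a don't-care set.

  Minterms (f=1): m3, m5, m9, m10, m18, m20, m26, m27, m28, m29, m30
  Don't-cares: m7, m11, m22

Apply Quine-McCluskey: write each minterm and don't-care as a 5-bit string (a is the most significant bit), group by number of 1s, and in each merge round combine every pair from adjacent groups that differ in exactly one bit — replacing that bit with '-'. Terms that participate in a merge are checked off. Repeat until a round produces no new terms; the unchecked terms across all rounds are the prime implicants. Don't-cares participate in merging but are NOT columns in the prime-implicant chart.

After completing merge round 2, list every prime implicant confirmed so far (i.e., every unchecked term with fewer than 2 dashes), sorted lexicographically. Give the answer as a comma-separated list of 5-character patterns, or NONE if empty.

Round 0: 00011✓ 00101✓ 00111✓ 01001✓ 01010✓ 01011✓ 10010✓ 10100✓ 10110✓ 11010✓ 11011✓ 11100✓ 11101✓ 11110✓
Round 1: -1010✓ -1011✓ 0-011 00-11 001-1 010-1 0101-✓ 1-010✓ 1-100✓ 1-110✓ 10-10✓ 101-0✓ 11-10✓ 1101-✓ 111-0✓ 1110-
Round 2: -101- 1--10 1-1-0
PIs = {-101-, 0-011, 00-11, 001-1, 010-1, 1--10, 1-1-0, 1110-}

0-011, 00-11, 001-1, 010-1, 1110-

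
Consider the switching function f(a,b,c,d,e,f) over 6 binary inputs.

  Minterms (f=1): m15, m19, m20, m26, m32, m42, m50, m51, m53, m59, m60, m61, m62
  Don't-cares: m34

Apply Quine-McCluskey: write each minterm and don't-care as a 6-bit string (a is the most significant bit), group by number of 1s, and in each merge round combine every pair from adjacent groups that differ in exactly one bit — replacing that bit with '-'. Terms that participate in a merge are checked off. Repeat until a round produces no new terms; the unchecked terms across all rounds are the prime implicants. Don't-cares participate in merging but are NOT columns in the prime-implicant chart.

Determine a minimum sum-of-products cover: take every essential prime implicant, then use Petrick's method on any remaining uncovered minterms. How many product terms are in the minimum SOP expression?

size-2^0 implicants → 001111  010011(✓)  010100  011010  100000(✓)  100010(✓)  101010(✓)  110010(✓)  110011(✓)  110101(✓)  111011(✓)  111100(✓)  111101(✓)  111110(✓)
size-2^1 implicants → -10011  1-0010  10-010  1000-0  11-011  11-101  11001-  1111-0  11110-
Unchecked terms (primes): -10011, 001111, 010100, 011010, 1-0010, 10-010, 1000-0, 11-011, 11-101, 11001-, 1111-0, 11110-
Minterm coverage:
  m15 ⊆ 001111 [E]
  m19 ⊆ -10011 [E]
  m20 ⊆ 010100 [E]
  m26 ⊆ 011010 [E]
  m32 ⊆ 1000-0 [E]
  m42 ⊆ 10-010 [E]
  m50 ⊆ 1-0010,11001-
  m51 ⊆ -10011,11-011,11001-
  m53 ⊆ 11-101 [E]
  m59 ⊆ 11-011 [E]
  m60 ⊆ 1111-0,11110-
  m61 ⊆ 11-101,11110-
  m62 ⊆ 1111-0 [E]
E = {-10011, 001111, 010100, 011010, 10-010, 1000-0, 11-011, 11-101, 1111-0}
Petrick residual → 1-0010
Cover = bc'd'ef + a'b'cdef + a'bc'de'f' + a'bcd'ef' + ac'd'ef' + ab'd'ef' + ab'c'd'f' + abd'ef + abde'f + abcdf'  |cover|=10

10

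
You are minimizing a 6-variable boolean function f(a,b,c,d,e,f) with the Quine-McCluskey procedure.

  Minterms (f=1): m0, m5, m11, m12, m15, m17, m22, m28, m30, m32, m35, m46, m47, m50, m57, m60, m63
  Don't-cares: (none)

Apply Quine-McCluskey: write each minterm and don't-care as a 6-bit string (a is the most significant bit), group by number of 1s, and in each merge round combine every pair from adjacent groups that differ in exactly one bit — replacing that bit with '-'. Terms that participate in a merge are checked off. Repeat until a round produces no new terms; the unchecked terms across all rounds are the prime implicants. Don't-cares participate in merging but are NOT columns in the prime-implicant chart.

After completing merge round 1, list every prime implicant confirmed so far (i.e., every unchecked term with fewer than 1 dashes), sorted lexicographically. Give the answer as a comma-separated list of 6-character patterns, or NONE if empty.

size-2^0 implicants → 000000(✓)  000101  001011(✓)  001100(✓)  001111(✓)  010001  010110(✓)  011100(✓)  011110(✓)  100000(✓)  100011  101110(✓)  101111(✓)  110010  111001  111100(✓)  111111(✓)
size-2^1 implicants → -00000  -01111  -11100  0-1100  001-11  01-110  0111-0  1-1111  10111-
Unchecked terms (primes): -00000, -01111, -11100, 0-1100, 000101, 001-11, 01-110, 010001, 0111-0, 1-1111, 100011, 10111-, 110010, 111001

000101, 010001, 100011, 110010, 111001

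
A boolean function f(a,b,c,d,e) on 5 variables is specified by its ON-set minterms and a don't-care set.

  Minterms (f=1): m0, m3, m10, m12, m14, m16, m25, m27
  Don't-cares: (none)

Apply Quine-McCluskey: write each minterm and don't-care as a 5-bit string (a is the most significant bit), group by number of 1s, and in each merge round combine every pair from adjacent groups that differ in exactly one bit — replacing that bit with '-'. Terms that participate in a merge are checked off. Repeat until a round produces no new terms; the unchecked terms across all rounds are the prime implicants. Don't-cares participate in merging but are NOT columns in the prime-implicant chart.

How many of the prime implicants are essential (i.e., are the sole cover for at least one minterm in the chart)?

[col 0] 00000*, 00011, 01010*, 01100*, 01110*, 10000*, 11001*, 11011*
[col 1] -0000, 01-10, 011-0, 110-1
Prime implicants: -0000, 00011, 01-10, 011-0, 110-1
PI chart (minterm → PIs covering it):
  0 | -0000  (sole → essential)
  3 | 00011  (sole → essential)
  10 | 01-10  (sole → essential)
  12 | 011-0  (sole → essential)
  14 | 01-10,011-0
  16 | -0000  (sole → essential)
  25 | 110-1  (sole → essential)
  27 | 110-1  (sole → essential)
Essential prime implicants: -0000, 00011, 01-10, 011-0, 110-1

5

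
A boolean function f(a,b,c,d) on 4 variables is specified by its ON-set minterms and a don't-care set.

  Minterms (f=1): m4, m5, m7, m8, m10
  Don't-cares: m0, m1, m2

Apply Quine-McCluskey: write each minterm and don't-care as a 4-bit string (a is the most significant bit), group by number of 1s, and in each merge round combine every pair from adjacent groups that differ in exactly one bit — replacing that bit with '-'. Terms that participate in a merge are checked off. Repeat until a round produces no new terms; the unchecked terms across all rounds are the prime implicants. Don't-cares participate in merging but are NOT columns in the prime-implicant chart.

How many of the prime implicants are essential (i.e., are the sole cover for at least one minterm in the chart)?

Round 0: 0000✓ 0001✓ 0010✓ 0100✓ 0101✓ 0111✓ 1000✓ 1010✓
Round 1: -000✓ -010✓ 0-00✓ 0-01✓ 00-0✓ 000-✓ 01-1 010-✓ 10-0✓
Round 2: -0-0 0-0-
PIs = {-0-0, 0-0-, 01-1}
Coverage chart:
  m4: 0-0- ←essential
  m5: 0-0-,01-1
  m7: 01-1 ←essential
  m8: -0-0 ←essential
  m10: -0-0 ←essential
Essential: -0-0, 0-0-, 01-1

3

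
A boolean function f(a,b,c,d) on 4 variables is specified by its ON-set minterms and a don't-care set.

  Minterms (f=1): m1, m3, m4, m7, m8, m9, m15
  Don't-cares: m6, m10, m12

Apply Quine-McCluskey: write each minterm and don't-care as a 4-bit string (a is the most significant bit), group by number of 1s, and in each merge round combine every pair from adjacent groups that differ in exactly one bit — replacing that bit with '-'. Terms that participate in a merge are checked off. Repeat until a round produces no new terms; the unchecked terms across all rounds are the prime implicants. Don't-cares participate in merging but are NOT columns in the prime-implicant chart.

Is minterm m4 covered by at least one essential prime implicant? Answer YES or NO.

size-2^0 implicants → 0001(✓)  0011(✓)  0100(✓)  0110(✓)  0111(✓)  1000(✓)  1001(✓)  1010(✓)  1100(✓)  1111(✓)
size-2^1 implicants → -001  -100  -111  0-11  00-1  01-0  011-  1-00  10-0  100-
Unchecked terms (primes): -001, -100, -111, 0-11, 00-1, 01-0, 011-, 1-00, 10-0, 100-
Minterm coverage:
  m1 ⊆ -001,00-1
  m3 ⊆ 0-11,00-1
  m4 ⊆ -100,01-0
  m7 ⊆ -111,0-11,011-
  m8 ⊆ 1-00,10-0,100-
  m9 ⊆ -001,100-
  m15 ⊆ -111 [E]
E = {-111}

NO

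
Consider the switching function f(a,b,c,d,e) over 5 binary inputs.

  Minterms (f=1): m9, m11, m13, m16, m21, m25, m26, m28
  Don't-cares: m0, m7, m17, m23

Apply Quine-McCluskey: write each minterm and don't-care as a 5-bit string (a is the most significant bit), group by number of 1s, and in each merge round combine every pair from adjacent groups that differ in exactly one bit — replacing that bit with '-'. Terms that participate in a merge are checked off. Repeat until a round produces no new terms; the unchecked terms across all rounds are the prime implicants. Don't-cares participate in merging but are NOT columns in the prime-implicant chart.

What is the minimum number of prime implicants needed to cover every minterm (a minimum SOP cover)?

[col 0] 00000*, 00111*, 01001*, 01011*, 01101*, 10000*, 10001*, 10101*, 10111*, 11001*, 11010, 11100
[col 1] -0000, -0111, -1001, 01-01, 010-1, 1-001, 10-01, 1000-, 101-1
Prime implicants: -0000, -0111, -1001, 01-01, 010-1, 1-001, 10-01, 1000-, 101-1, 11010, 11100
PI chart (minterm → PIs covering it):
  9 | -1001,01-01,010-1
  11 | 010-1  (sole → essential)
  13 | 01-01  (sole → essential)
  16 | -0000,1000-
  21 | 10-01,101-1
  25 | -1001,1-001
  26 | 11010  (sole → essential)
  28 | 11100  (sole → essential)
Essential prime implicants: 01-01, 010-1, 11010, 11100
Petrick residual → -0000, -1001, 10-01
Minimum SOP uses 7 PIs: b'c'd'e' + bc'd'e + a'bd'e + a'bc'e + ab'd'e + abc'de' + abcd'e'

7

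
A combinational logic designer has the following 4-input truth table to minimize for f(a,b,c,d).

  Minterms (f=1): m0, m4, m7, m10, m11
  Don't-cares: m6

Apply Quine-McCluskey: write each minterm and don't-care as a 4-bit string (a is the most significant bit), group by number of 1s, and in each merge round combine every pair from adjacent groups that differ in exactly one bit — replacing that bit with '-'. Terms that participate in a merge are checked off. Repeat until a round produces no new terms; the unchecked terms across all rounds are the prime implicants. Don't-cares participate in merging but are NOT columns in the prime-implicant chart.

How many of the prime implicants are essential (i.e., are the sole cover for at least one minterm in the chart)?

Round 0: 0000✓ 0100✓ 0110✓ 0111✓ 1010✓ 1011✓
Round 1: 0-00 01-0 011- 101-
PIs = {0-00, 01-0, 011-, 101-}
Coverage chart:
  m0: 0-00 ←essential
  m4: 0-00,01-0
  m7: 011- ←essential
  m10: 101- ←essential
  m11: 101- ←essential
Essential: 0-00, 011-, 101-

3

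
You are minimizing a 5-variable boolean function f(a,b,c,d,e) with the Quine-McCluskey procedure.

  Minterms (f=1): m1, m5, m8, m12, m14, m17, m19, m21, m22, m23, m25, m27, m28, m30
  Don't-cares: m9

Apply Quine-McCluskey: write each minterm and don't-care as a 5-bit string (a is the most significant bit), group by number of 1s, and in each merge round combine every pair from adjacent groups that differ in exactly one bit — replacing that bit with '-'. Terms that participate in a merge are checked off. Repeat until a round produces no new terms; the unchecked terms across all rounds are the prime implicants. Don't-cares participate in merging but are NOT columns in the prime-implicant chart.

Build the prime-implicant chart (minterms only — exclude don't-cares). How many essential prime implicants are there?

3

[col 0] 00001*, 00101*, 01000*, 01001*, 01100*, 01110*, 10001*, 10011*, 10101*, 10110*, 10111*, 11001*, 11011*, 11100*, 11110*
[col 1] -0001*, -0101*, -1001*, -1100*, -1110*, 0-001*, 00-01*, 01-00, 0100-, 011-0*, 1-001*, 1-011*, 1-110, 10-01*, 10-11*, 100-1*, 101-1*, 1011-, 110-1*, 111-0*
[col 2] --001, -0-01, -11-0, 1-0-1, 10--1
Prime implicants: --001, -0-01, -11-0, 01-00, 0100-, 1-0-1, 1-110, 10--1, 1011-
PI chart (minterm → PIs covering it):
  1 | --001,-0-01
  5 | -0-01  (sole → essential)
  8 | 01-00,0100-
  12 | -11-0,01-00
  14 | -11-0  (sole → essential)
  17 | --001,-0-01,1-0-1,10--1
  19 | 1-0-1,10--1
  21 | -0-01,10--1
  22 | 1-110,1011-
  23 | 10--1,1011-
  25 | --001,1-0-1
  27 | 1-0-1  (sole → essential)
  28 | -11-0  (sole → essential)
  30 | -11-0,1-110
Essential prime implicants: -0-01, -11-0, 1-0-1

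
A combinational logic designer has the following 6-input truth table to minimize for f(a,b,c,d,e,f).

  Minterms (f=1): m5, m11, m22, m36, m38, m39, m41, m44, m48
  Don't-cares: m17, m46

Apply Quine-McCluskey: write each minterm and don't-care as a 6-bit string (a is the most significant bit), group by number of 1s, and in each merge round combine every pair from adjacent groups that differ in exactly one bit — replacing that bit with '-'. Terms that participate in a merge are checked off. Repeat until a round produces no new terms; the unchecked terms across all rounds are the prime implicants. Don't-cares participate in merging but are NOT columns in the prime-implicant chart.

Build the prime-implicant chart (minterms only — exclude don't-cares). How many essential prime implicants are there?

7

Round 0: 000101 001011 010001 010110 100100✓ 100110✓ 100111✓ 101001 101100✓ 101110✓ 110000
Round 1: 10-100✓ 10-110✓ 1001-0✓ 10011- 1011-0✓
Round 2: 10-1-0
PIs = {000101, 001011, 010001, 010110, 10-1-0, 10011-, 101001, 110000}
Coverage chart:
  m5: 000101 ←essential
  m11: 001011 ←essential
  m22: 010110 ←essential
  m36: 10-1-0 ←essential
  m38: 10-1-0,10011-
  m39: 10011- ←essential
  m41: 101001 ←essential
  m44: 10-1-0 ←essential
  m48: 110000 ←essential
Essential: 000101, 001011, 010110, 10-1-0, 10011-, 101001, 110000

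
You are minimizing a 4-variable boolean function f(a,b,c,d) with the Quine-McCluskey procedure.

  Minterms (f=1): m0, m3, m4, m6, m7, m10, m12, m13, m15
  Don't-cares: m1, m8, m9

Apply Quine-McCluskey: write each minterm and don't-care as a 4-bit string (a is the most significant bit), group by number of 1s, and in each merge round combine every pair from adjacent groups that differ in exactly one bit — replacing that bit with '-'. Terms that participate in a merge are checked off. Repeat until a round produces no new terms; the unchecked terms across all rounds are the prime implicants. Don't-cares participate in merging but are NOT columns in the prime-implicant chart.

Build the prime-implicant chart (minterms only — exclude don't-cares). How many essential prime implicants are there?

[col 0] 0000*, 0001*, 0011*, 0100*, 0110*, 0111*, 1000*, 1001*, 1010*, 1100*, 1101*, 1111*
[col 1] -000*, -001*, -100*, -111, 0-00*, 0-11, 00-1, 000-*, 01-0, 011-, 1-00*, 1-01*, 10-0, 100-*, 11-1, 110-*
[col 2] --00, -00-, 1-0-
Prime implicants: --00, -00-, -111, 0-11, 00-1, 01-0, 011-, 1-0-, 10-0, 11-1
PI chart (minterm → PIs covering it):
  0 | --00,-00-
  3 | 0-11,00-1
  4 | --00,01-0
  6 | 01-0,011-
  7 | -111,0-11,011-
  10 | 10-0  (sole → essential)
  12 | --00,1-0-
  13 | 1-0-,11-1
  15 | -111,11-1
Essential prime implicants: 10-0

1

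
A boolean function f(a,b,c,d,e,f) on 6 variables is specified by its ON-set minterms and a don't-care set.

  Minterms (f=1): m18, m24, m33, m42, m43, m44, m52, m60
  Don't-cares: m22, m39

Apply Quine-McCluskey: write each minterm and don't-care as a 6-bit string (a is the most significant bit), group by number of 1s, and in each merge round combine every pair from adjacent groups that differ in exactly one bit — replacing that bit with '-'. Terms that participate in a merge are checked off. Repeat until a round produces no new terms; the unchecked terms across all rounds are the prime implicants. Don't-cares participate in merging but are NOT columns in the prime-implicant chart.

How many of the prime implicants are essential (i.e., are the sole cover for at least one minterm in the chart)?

6

size-2^0 implicants → 010010(✓)  010110(✓)  011000  100001  100111  101010(✓)  101011(✓)  101100(✓)  110100(✓)  111100(✓)
size-2^1 implicants → 010-10  1-1100  10101-  11-100
Unchecked terms (primes): 010-10, 011000, 1-1100, 100001, 100111, 10101-, 11-100
Minterm coverage:
  m18 ⊆ 010-10 [E]
  m24 ⊆ 011000 [E]
  m33 ⊆ 100001 [E]
  m42 ⊆ 10101- [E]
  m43 ⊆ 10101- [E]
  m44 ⊆ 1-1100 [E]
  m52 ⊆ 11-100 [E]
  m60 ⊆ 1-1100,11-100
E = {010-10, 011000, 1-1100, 100001, 10101-, 11-100}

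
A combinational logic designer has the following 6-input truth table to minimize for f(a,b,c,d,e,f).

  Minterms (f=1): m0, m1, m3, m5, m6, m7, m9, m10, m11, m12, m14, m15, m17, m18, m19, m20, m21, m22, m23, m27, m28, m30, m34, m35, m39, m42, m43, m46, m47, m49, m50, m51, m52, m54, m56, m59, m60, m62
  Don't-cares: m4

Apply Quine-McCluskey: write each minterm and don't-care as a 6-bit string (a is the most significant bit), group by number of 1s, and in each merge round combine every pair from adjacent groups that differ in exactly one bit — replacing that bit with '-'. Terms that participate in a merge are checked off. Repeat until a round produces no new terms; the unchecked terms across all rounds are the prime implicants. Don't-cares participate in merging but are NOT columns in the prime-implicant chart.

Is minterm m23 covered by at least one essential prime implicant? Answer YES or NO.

NO

size-2^0 implicants → 000000(✓)  000001(✓)  000011(✓)  000100(✓)  000101(✓)  000110(✓)  000111(✓)  001001(✓)  001010(✓)  001011(✓)  001100(✓)  001110(✓)  001111(✓)  010001(✓)  010010(✓)  010011(✓)  010100(✓)  010101(✓)  010110(✓)  010111(✓)  011011(✓)  011100(✓)  011110(✓)  100010(✓)  100011(✓)  100111(✓)  101010(✓)  101011(✓)  101110(✓)  101111(✓)  110001(✓)  110010(✓)  110011(✓)  110100(✓)  110110(✓)  111000(✓)  111011(✓)  111100(✓)  111110(✓)
size-2^1 implicants → -00011(✓)  -00111(✓)  -01010(✓)  -01011(✓)  -01110(✓)  -01111(✓)  -10001(✓)  -10010(✓)  -10011(✓)  -10100(✓)  -10110(✓)  -11011(✓)  -11100(✓)  -11110(✓)  0-0001(✓)  0-0011(✓)  0-0100(✓)  0-0101(✓)  0-0110(✓)  0-0111(✓)  0-1011(✓)  0-1100(✓)  0-1110(✓)  00-001(✓)  00-011(✓)  00-100(✓)  00-110(✓)  00-111(✓)  000-00(✓)  000-01(✓)  000-11(✓)  0000-1(✓)  00000-(✓)  0001-0(✓)  0001-1(✓)  00010-(✓)  00011-(✓)  001-10(✓)  001-11(✓)  0010-1(✓)  00101-(✓)  0011-0(✓)  00111-(✓)  01-011(✓)  01-100(✓)  01-110(✓)  010-01(✓)  010-10(✓)  010-11(✓)  0100-1(✓)  01001-(✓)  0101-0(✓)  0101-1(✓)  01010-(✓)  01011-(✓)  0111-0(✓)  1-0010(✓)  1-0011(✓)  1-1011(✓)  1-1110(✓)  10-010(✓)  10-011(✓)  10-111(✓)  100-11(✓)  10001-(✓)  101-10(✓)  101-11(✓)  10101-(✓)  10111-(✓)  11-011(✓)  11-100(✓)  11-110(✓)  110-10(✓)  1100-1(✓)  11001-(✓)  1101-0(✓)  111-00  1111-0(✓)
size-2^2 implicants → --0011(✓)  --1011(✓)  --1110  -0-011(✓)  -0-111(✓)  -00-11(✓)  -01-10(✓)  -01-11(✓)  -0101-(✓)  -0111-(✓)  -1-011(✓)  -1-100(✓)  -1-110(✓)  -10-10  -100-1  -1001-  -101-0(✓)  -111-0(✓)  0--011(✓)  0--100(✓)  0--110(✓)  0-0-01(✓)  0-0-11(✓)  0-00-1(✓)  0-01-0(✓)  0-01-1(✓)  0-010-(✓)  0-011-(✓)  0-11-0(✓)  00--11(✓)  00-0-1  00-1-0(✓)  00-11-  000--1(✓)  000-0-  0001--(✓)  001-1-(✓)  01-1-0(✓)  010--1(✓)  010-1-  0101--(✓)  1--011(✓)  1-001-  10--11(✓)  10-01-  101-1-(✓)  11-1-0(✓)
size-2^3 implicants → ---011  -0--11  -01-1-  -1-1-0  0--1-0  0-0--1  0-01--
Unchecked terms (primes): ---011, --1110, -0--11, -01-1-, -1-1-0, -10-10, -100-1, -1001-, 0--1-0, 0-0--1, 0-01--, 00-0-1, 00-11-, 000-0-, 010-1-, 1-001-, 10-01-, 111-00
Minterm coverage:
  m0 ⊆ 000-0- [E]
  m1 ⊆ 0-0--1,00-0-1,000-0-
  m3 ⊆ ---011,-0--11,0-0--1,00-0-1
  m5 ⊆ 0-0--1,0-01--,000-0-
  m6 ⊆ 0--1-0,0-01--,00-11-
  m7 ⊆ -0--11,0-0--1,0-01--,00-11-
  m9 ⊆ 00-0-1 [E]
  m10 ⊆ -01-1- [E]
  m11 ⊆ ---011,-0--11,-01-1-,00-0-1
  m12 ⊆ 0--1-0 [E]
  m14 ⊆ --1110,-01-1-,0--1-0,00-11-
  m15 ⊆ -0--11,-01-1-,00-11-
  m17 ⊆ -100-1,0-0--1
  m18 ⊆ -10-10,-1001-,010-1-
  m19 ⊆ ---011,-100-1,-1001-,0-0--1,010-1-
  m20 ⊆ -1-1-0,0--1-0,0-01--
  m21 ⊆ 0-0--1,0-01--
  m22 ⊆ -1-1-0,-10-10,0--1-0,0-01--,010-1-
  m23 ⊆ 0-0--1,0-01--,010-1-
  m27 ⊆ ---011 [E]
  m28 ⊆ -1-1-0,0--1-0
  m30 ⊆ --1110,-1-1-0,0--1-0
  m34 ⊆ 1-001-,10-01-
  m35 ⊆ ---011,-0--11,1-001-,10-01-
  m39 ⊆ -0--11 [E]
  m42 ⊆ -01-1-,10-01-
  m43 ⊆ ---011,-0--11,-01-1-,10-01-
  m46 ⊆ --1110,-01-1-
  m47 ⊆ -0--11,-01-1-
  m49 ⊆ -100-1 [E]
  m50 ⊆ -10-10,-1001-,1-001-
  m51 ⊆ ---011,-100-1,-1001-,1-001-
  m52 ⊆ -1-1-0 [E]
  m54 ⊆ -1-1-0,-10-10
  m56 ⊆ 111-00 [E]
  m59 ⊆ ---011 [E]
  m60 ⊆ -1-1-0,111-00
  m62 ⊆ --1110,-1-1-0
E = {---011, -0--11, -01-1-, -1-1-0, -100-1, 0--1-0, 00-0-1, 000-0-, 111-00}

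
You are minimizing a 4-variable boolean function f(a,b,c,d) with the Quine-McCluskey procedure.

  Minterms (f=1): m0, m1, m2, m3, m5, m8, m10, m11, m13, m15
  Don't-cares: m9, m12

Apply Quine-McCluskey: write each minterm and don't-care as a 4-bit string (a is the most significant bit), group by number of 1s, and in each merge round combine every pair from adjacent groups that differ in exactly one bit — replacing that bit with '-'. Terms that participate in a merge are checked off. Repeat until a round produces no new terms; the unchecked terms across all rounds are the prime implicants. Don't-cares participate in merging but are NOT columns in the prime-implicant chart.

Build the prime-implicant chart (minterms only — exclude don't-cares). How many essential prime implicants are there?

[col 0] 0000*, 0001*, 0010*, 0011*, 0101*, 1000*, 1001*, 1010*, 1011*, 1100*, 1101*, 1111*
[col 1] -000*, -001*, -010*, -011*, -101*, 0-01*, 00-0*, 00-1*, 000-*, 001-*, 1-00*, 1-01*, 1-11*, 10-0*, 10-1*, 100-*, 101-*, 11-1*, 110-*
[col 2] --01, -0-0*, -0-1*, -00-*, -01-*, 00--*, 1--1, 1-0-, 10--*
[col 3] -0--
Prime implicants: --01, -0--, 1--1, 1-0-
PI chart (minterm → PIs covering it):
  0 | -0--  (sole → essential)
  1 | --01,-0--
  2 | -0--  (sole → essential)
  3 | -0--  (sole → essential)
  5 | --01  (sole → essential)
  8 | -0--,1-0-
  10 | -0--  (sole → essential)
  11 | -0--,1--1
  13 | --01,1--1,1-0-
  15 | 1--1  (sole → essential)
Essential prime implicants: --01, -0--, 1--1

3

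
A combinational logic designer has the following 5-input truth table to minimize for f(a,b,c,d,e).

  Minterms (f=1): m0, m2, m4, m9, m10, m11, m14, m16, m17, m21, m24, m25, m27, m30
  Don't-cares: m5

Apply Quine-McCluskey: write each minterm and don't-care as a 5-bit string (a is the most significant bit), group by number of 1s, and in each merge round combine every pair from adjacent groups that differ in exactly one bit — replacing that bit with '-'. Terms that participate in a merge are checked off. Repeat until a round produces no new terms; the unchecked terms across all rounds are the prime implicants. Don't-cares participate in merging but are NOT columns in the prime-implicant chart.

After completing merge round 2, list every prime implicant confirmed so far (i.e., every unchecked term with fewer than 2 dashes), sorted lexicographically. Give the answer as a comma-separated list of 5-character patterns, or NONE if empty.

-0000, -0101, -1110, 0-010, 00-00, 000-0, 0010-, 01-10, 0101-, 10-01

size-2^0 implicants → 00000(✓)  00010(✓)  00100(✓)  00101(✓)  01001(✓)  01010(✓)  01011(✓)  01110(✓)  10000(✓)  10001(✓)  10101(✓)  11000(✓)  11001(✓)  11011(✓)  11110(✓)
size-2^1 implicants → -0000  -0101  -1001(✓)  -1011(✓)  -1110  0-010  00-00  000-0  0010-  01-10  010-1(✓)  0101-  1-000(✓)  1-001(✓)  10-01  1000-(✓)  110-1(✓)  1100-(✓)
size-2^2 implicants → -10-1  1-00-
Unchecked terms (primes): -0000, -0101, -10-1, -1110, 0-010, 00-00, 000-0, 0010-, 01-10, 0101-, 1-00-, 10-01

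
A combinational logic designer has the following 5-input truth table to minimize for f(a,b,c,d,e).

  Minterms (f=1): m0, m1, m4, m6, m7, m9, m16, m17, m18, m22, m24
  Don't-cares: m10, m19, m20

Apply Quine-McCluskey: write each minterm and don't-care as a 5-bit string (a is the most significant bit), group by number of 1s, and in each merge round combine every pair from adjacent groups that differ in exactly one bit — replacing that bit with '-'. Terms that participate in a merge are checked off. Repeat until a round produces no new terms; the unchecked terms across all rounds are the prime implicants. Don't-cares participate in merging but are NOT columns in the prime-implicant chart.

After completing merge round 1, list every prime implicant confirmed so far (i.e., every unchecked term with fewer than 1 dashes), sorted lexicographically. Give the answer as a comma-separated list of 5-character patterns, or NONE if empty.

01010

Round 0: 00000✓ 00001✓ 00100✓ 00110✓ 00111✓ 01001✓ 01010 10000✓ 10001✓ 10010✓ 10011✓ 10100✓ 10110✓ 11000✓
Round 1: -0000✓ -0001✓ -0100✓ -0110✓ 0-001 00-00✓ 0000-✓ 001-0✓ 0011- 1-000 10-00✓ 10-10✓ 100-0✓ 100-1✓ 1000-✓ 1001-✓ 101-0✓
Round 2: -0-00 -000- -01-0 10--0 100--
PIs = {-0-00, -000-, -01-0, 0-001, 0011-, 01010, 1-000, 10--0, 100--}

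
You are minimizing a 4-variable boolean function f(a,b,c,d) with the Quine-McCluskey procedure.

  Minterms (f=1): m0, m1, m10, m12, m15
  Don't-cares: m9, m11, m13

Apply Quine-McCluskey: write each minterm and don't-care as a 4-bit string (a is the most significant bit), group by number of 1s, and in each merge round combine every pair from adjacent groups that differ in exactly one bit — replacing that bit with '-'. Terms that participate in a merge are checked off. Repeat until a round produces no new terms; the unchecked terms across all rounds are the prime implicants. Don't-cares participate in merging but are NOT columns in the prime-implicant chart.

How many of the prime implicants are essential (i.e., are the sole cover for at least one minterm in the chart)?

4

[col 0] 0000*, 0001*, 1001*, 1010*, 1011*, 1100*, 1101*, 1111*
[col 1] -001, 000-, 1-01*, 1-11*, 10-1*, 101-, 11-1*, 110-
[col 2] 1--1
Prime implicants: -001, 000-, 1--1, 101-, 110-
PI chart (minterm → PIs covering it):
  0 | 000-  (sole → essential)
  1 | -001,000-
  10 | 101-  (sole → essential)
  12 | 110-  (sole → essential)
  15 | 1--1  (sole → essential)
Essential prime implicants: 000-, 1--1, 101-, 110-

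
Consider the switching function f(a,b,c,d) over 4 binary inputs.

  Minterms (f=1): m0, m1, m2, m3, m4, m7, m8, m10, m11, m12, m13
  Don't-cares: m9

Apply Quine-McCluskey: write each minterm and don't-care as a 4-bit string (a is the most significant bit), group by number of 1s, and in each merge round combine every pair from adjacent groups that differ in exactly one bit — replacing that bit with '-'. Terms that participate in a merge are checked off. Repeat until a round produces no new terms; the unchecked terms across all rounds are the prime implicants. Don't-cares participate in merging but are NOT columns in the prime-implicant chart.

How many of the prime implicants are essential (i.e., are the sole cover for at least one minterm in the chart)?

[col 0] 0000*, 0001*, 0010*, 0011*, 0100*, 0111*, 1000*, 1001*, 1010*, 1011*, 1100*, 1101*
[col 1] -000*, -001*, -010*, -011*, -100*, 0-00*, 0-11, 00-0*, 00-1*, 000-*, 001-*, 1-00*, 1-01*, 10-0*, 10-1*, 100-*, 101-*, 110-*
[col 2] --00, -0-0*, -0-1*, -00-*, -01-*, 00--*, 1-0-, 10--*
[col 3] -0--
Prime implicants: --00, -0--, 0-11, 1-0-
PI chart (minterm → PIs covering it):
  0 | --00,-0--
  1 | -0--  (sole → essential)
  2 | -0--  (sole → essential)
  3 | -0--,0-11
  4 | --00  (sole → essential)
  7 | 0-11  (sole → essential)
  8 | --00,-0--,1-0-
  10 | -0--  (sole → essential)
  11 | -0--  (sole → essential)
  12 | --00,1-0-
  13 | 1-0-  (sole → essential)
Essential prime implicants: --00, -0--, 0-11, 1-0-

4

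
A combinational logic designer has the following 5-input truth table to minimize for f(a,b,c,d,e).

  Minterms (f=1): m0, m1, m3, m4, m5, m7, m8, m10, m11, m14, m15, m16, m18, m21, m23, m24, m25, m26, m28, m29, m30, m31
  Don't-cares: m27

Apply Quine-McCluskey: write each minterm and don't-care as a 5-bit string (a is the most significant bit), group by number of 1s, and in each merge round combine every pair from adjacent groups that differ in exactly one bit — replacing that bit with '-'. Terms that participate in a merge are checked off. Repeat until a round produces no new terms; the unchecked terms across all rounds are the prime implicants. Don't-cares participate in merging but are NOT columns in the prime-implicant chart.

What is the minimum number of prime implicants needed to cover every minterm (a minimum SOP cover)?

Round 0: 00000✓ 00001✓ 00011✓ 00100✓ 00101✓ 00111✓ 01000✓ 01010✓ 01011✓ 01110✓ 01111✓ 10000✓ 10010✓ 10101✓ 10111✓ 11000✓ 11001✓ 11010✓ 11011✓ 11100✓ 11101✓ 11110✓ 11111✓
Round 1: -0000✓ -0101✓ -0111✓ -1000✓ -1010✓ -1011✓ -1110✓ -1111✓ 0-000✓ 0-011✓ 0-111✓ 00-00✓ 00-01✓ 00-11✓ 000-1✓ 0000-✓ 001-1✓ 0010-✓ 01-10✓ 01-11✓ 010-0✓ 0101-✓ 0111-✓ 1-000✓ 1-010✓ 1-101✓ 1-111✓ 100-0✓ 101-1✓ 11-00✓ 11-01✓ 11-10✓ 11-11✓ 110-0✓ 110-1✓ 1100-✓ 1101-✓ 111-0✓ 111-1✓ 1110-✓ 1111-✓
Round 2: --000 --111 -01-1 -1-10✓ -1-11✓ -10-0 -101-✓ -111-✓ 0--11 00--1 00-0- 01-1-✓ 1-0-0 1-1-1 11--0✓ 11--1✓ 11-0-✓ 11-1-✓ 110--✓ 111--✓
Round 3: -1-1- 11---
PIs = {--000, --111, -01-1, -1-1-, -10-0, 0--11, 00--1, 00-0-, 1-0-0, 1-1-1, 11---}
Coverage chart:
  m0: --000,00-0-
  m1: 00--1,00-0-
  m3: 0--11,00--1
  m4: 00-0- ←essential
  m5: -01-1,00--1,00-0-
  m7: --111,-01-1,0--11,00--1
  m8: --000,-10-0
  m10: -1-1-,-10-0
  m11: -1-1-,0--11
  m14: -1-1- ←essential
  m15: --111,-1-1-,0--11
  m16: --000,1-0-0
  m18: 1-0-0 ←essential
  m21: -01-1,1-1-1
  m23: --111,-01-1,1-1-1
  m24: --000,-10-0,1-0-0,11---
  m25: 11--- ←essential
  m26: -1-1-,-10-0,1-0-0,11---
  m28: 11--- ←essential
  m29: 1-1-1,11---
  m30: -1-1-,11---
  m31: --111,-1-1-,1-1-1,11---
Essential: -1-1-, 00-0-, 1-0-0, 11---
Petrick residual → --000, -01-1, 0--11
Min cover (7 terms): c'd'e' + b'ce + bd + a'de + a'b'd' + ac'e' + ab

7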